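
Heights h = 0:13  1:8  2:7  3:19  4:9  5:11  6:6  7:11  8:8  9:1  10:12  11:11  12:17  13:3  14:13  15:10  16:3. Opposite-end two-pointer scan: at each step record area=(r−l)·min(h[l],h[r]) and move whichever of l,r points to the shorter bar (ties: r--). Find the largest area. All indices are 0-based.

[0,16] min(13,3)*16=48 best=48 * → r--
[0,15] min(13,10)*15=150 best=150 * → r--
[0,14] min(13,13)*14=182 best=182 * → r--
[0,13] min(13,3)*13=39 best=182 → r--
[0,12] min(13,17)*12=156 best=182 → l++
[1,12] min(8,17)*11=88 best=182 → l++
[2,12] min(7,17)*10=70 best=182 → l++
[3,12] min(19,17)*9=153 best=182 → r--
[3,11] min(19,11)*8=88 best=182 → r--
[3,10] min(19,12)*7=84 best=182 → r--
[3,9] min(19,1)*6=6 best=182 → r--
[3,8] min(19,8)*5=40 best=182 → r--
[3,7] min(19,11)*4=44 best=182 → r--
[3,6] min(19,6)*3=18 best=182 → r--
[3,5] min(19,11)*2=22 best=182 → r--
[3,4] min(19,9)*1=9 best=182 → r--

max area = 182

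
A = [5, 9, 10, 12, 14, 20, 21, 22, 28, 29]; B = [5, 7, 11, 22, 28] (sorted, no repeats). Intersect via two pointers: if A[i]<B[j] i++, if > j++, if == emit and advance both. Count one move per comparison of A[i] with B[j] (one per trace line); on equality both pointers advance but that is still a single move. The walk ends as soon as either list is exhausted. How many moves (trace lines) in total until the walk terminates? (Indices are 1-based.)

11 moves

i=1 j=1: 5==5 emit, i++,j++
i=2 j=2: 9>7, j++
i=2 j=3: 9<11, i++
i=3 j=3: 10<11, i++
i=4 j=3: 12>11, j++
i=4 j=4: 12<22, i++
i=5 j=4: 14<22, i++
i=6 j=4: 20<22, i++
i=7 j=4: 21<22, i++
i=8 j=4: 22==22 emit, i++,j++
i=9 j=5: 28==28 emit, i++,j++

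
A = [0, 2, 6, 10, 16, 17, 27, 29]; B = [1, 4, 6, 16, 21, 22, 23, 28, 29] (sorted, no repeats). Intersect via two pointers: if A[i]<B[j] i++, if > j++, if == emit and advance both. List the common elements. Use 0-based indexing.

i=0 j=0: 0<1, i++
i=1 j=0: 2>1, j++
i=1 j=1: 2<4, i++
i=2 j=1: 6>4, j++
i=2 j=2: 6==6 emit, i++,j++
i=3 j=3: 10<16, i++
i=4 j=3: 16==16 emit, i++,j++
i=5 j=4: 17<21, i++
i=6 j=4: 27>21, j++
i=6 j=5: 27>22, j++
i=6 j=6: 27>23, j++
i=6 j=7: 27<28, i++
i=7 j=7: 29>28, j++
i=7 j=8: 29==29 emit, i++,j++

intersection = [6, 16, 29]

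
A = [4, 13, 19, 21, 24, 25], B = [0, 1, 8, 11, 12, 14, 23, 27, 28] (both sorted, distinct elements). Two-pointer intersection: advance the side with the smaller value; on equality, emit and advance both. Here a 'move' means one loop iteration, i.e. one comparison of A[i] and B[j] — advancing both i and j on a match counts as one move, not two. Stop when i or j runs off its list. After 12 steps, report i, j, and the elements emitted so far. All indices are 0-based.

i=5, j=7, emitted=[]

i=0 j=0: 4>0, j++
i=0 j=1: 4>1, j++
i=0 j=2: 4<8, i++
i=1 j=2: 13>8, j++
i=1 j=3: 13>11, j++
i=1 j=4: 13>12, j++
i=1 j=5: 13<14, i++
i=2 j=5: 19>14, j++
i=2 j=6: 19<23, i++
i=3 j=6: 21<23, i++
i=4 j=6: 24>23, j++
i=4 j=7: 24<27, i++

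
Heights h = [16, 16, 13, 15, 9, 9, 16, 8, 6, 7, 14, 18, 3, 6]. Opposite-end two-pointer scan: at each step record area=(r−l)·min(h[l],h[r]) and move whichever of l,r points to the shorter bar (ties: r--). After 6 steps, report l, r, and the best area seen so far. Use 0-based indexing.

l=4, r=11, best area=176

[0,13] min(16,6)*13=78 best=78 * → r--
[0,12] min(16,3)*12=36 best=78 → r--
[0,11] min(16,18)*11=176 best=176 * → l++
[1,11] min(16,18)*10=160 best=176 → l++
[2,11] min(13,18)*9=117 best=176 → l++
[3,11] min(15,18)*8=120 best=176 → l++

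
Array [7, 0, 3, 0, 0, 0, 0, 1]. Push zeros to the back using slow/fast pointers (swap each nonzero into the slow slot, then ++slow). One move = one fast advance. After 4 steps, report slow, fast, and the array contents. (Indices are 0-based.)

(s=0,f=0) a[fast]=7≠0 swap→a[0]=7 → slow++,fast++
(s=1,f=1) a[fast]=0 → fast++
(s=1,f=2) a[fast]=3≠0 swap→a[1]=3 → slow++,fast++
(s=2,f=3) a[fast]=0 → fast++

slow=2, fast=4, a=[7, 3, 0, 0, 0, 0, 0, 1]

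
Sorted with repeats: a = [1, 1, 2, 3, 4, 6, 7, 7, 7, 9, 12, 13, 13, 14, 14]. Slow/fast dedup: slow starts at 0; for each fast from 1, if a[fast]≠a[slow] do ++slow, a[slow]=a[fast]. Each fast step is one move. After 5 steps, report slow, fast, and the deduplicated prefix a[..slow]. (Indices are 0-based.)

(s=0,f=1) a[fast]=1=a[slow] dup → fast++
(s=0,f=2) a[fast]=2≠a[slow]=1 write a[1]=2 → slow++,fast++
(s=1,f=3) a[fast]=3≠a[slow]=2 write a[2]=3 → slow++,fast++
(s=2,f=4) a[fast]=4≠a[slow]=3 write a[3]=4 → slow++,fast++
(s=3,f=5) a[fast]=6≠a[slow]=4 write a[4]=6 → slow++,fast++

slow=4, fast=6, prefix=[1, 2, 3, 4, 6]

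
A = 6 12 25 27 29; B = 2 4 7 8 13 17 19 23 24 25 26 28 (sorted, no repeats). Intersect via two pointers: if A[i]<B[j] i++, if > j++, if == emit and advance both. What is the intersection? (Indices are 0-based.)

intersection = [25]

i=0 j=0: 6>2, j++
i=0 j=1: 6>4, j++
i=0 j=2: 6<7, i++
i=1 j=2: 12>7, j++
i=1 j=3: 12>8, j++
i=1 j=4: 12<13, i++
i=2 j=4: 25>13, j++
i=2 j=5: 25>17, j++
i=2 j=6: 25>19, j++
i=2 j=7: 25>23, j++
i=2 j=8: 25>24, j++
i=2 j=9: 25==25 emit, i++,j++
i=3 j=10: 27>26, j++
i=3 j=11: 27<28, i++
i=4 j=11: 29>28, j++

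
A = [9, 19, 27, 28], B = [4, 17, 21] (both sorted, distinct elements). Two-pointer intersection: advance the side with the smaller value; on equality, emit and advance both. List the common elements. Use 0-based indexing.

[i=0,j=0] 9>4 → j++
[i=0,j=1] 9<17 → i++
[i=1,j=1] 19>17 → j++
[i=1,j=2] 19<21 → i++
[i=2,j=2] 27>21 → j++

intersection = []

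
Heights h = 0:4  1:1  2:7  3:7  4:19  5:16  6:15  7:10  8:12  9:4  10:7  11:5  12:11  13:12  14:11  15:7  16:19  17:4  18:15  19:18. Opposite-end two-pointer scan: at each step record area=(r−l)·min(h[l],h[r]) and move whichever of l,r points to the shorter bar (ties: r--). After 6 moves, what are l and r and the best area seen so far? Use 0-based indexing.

l=4, r=17, best area=270

[0,19] min(4,18)*19=76 best=76 * → l++
[1,19] min(1,18)*18=18 best=76 → l++
[2,19] min(7,18)*17=119 best=119 * → l++
[3,19] min(7,18)*16=112 best=119 → l++
[4,19] min(19,18)*15=270 best=270 * → r--
[4,18] min(19,15)*14=210 best=270 → r--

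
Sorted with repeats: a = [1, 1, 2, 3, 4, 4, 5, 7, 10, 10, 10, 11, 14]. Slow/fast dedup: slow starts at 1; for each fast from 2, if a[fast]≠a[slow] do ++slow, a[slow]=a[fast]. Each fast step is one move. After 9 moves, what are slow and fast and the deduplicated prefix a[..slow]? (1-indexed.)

(s=1,f=2) a[fast]=1=a[slow] dup → fast++
(s=1,f=3) a[fast]=2≠a[slow]=1 write a[2]=2 → slow++,fast++
(s=2,f=4) a[fast]=3≠a[slow]=2 write a[3]=3 → slow++,fast++
(s=3,f=5) a[fast]=4≠a[slow]=3 write a[4]=4 → slow++,fast++
(s=4,f=6) a[fast]=4=a[slow] dup → fast++
(s=4,f=7) a[fast]=5≠a[slow]=4 write a[5]=5 → slow++,fast++
(s=5,f=8) a[fast]=7≠a[slow]=5 write a[6]=7 → slow++,fast++
(s=6,f=9) a[fast]=10≠a[slow]=7 write a[7]=10 → slow++,fast++
(s=7,f=10) a[fast]=10=a[slow] dup → fast++

slow=7, fast=11, prefix=[1, 2, 3, 4, 5, 7, 10]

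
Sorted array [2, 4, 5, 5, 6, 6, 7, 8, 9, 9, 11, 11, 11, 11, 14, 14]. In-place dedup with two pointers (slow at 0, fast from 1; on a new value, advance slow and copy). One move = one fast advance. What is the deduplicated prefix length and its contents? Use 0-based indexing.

(s=0,f=1) a[fast]=4≠a[slow]=2 write a[1]=4 → slow++,fast++
(s=1,f=2) a[fast]=5≠a[slow]=4 write a[2]=5 → slow++,fast++
(s=2,f=3) a[fast]=5=a[slow] dup → fast++
(s=2,f=4) a[fast]=6≠a[slow]=5 write a[3]=6 → slow++,fast++
(s=3,f=5) a[fast]=6=a[slow] dup → fast++
(s=3,f=6) a[fast]=7≠a[slow]=6 write a[4]=7 → slow++,fast++
(s=4,f=7) a[fast]=8≠a[slow]=7 write a[5]=8 → slow++,fast++
(s=5,f=8) a[fast]=9≠a[slow]=8 write a[6]=9 → slow++,fast++
(s=6,f=9) a[fast]=9=a[slow] dup → fast++
(s=6,f=10) a[fast]=11≠a[slow]=9 write a[7]=11 → slow++,fast++
(s=7,f=11) a[fast]=11=a[slow] dup → fast++
(s=7,f=12) a[fast]=11=a[slow] dup → fast++
(s=7,f=13) a[fast]=11=a[slow] dup → fast++
(s=7,f=14) a[fast]=14≠a[slow]=11 write a[8]=14 → slow++,fast++
(s=8,f=15) a[fast]=14=a[slow] dup → fast++

length 9; prefix = [2, 4, 5, 6, 7, 8, 9, 11, 14]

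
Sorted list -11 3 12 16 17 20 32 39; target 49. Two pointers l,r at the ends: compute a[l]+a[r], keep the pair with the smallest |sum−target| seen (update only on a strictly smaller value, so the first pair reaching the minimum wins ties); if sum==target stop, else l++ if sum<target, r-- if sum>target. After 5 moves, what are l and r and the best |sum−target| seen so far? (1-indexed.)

l=1 r=8: -11+39=28 d=21 *, l++
l=2 r=8: 3+39=42 d=7 *, l++
l=3 r=8: 12+39=51 d=2 *, r--
l=3 r=7: 12+32=44 d=5, l++
l=4 r=7: 16+32=48 d=1 *, l++

l=5, r=7, best |Δ|=1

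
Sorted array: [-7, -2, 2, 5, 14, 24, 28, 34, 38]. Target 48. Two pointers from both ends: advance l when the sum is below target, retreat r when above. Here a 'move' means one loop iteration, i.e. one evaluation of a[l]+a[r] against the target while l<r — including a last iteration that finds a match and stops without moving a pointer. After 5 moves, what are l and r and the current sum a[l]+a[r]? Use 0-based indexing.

l=0 r=8: -7+38=31 <48, l++
l=1 r=8: -2+38=36 <48, l++
l=2 r=8: 2+38=40 <48, l++
l=3 r=8: 5+38=43 <48, l++
l=4 r=8: 14+38=52 >48, r--

l=4, r=7, sum=48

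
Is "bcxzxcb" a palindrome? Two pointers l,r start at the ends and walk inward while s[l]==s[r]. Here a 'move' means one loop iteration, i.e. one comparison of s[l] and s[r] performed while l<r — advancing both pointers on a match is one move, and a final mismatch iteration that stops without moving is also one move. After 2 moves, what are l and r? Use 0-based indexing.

l=0 r=6: 'b'=='b', l++,r--
l=1 r=5: 'c'=='c', l++,r--

l=2, r=4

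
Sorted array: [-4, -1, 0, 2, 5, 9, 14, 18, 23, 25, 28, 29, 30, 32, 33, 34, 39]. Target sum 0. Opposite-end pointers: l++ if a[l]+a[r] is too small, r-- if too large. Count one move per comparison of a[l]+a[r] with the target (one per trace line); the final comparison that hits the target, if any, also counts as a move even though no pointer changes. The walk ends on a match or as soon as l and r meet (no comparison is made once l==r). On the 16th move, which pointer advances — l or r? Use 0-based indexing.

l

[0,16] -4+39=35 >0 → r--
[0,15] -4+34=30 >0 → r--
[0,14] -4+33=29 >0 → r--
[0,13] -4+32=28 >0 → r--
[0,12] -4+30=26 >0 → r--
[0,11] -4+29=25 >0 → r--
[0,10] -4+28=24 >0 → r--
[0,9] -4+25=21 >0 → r--
[0,8] -4+23=19 >0 → r--
[0,7] -4+18=14 >0 → r--
[0,6] -4+14=10 >0 → r--
[0,5] -4+9=5 >0 → r--
[0,4] -4+5=1 >0 → r--
[0,3] -4+2=-2 <0 → l++
[1,3] -1+2=1 >0 → r--
[1,2] -1+0=-1 <0 → l++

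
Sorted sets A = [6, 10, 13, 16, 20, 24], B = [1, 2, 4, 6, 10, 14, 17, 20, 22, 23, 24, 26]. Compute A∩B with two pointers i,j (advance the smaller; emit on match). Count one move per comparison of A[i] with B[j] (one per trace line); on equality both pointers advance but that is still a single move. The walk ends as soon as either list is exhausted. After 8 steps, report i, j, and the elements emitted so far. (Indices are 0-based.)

i=0 j=0: 6>1, j++
i=0 j=1: 6>2, j++
i=0 j=2: 6>4, j++
i=0 j=3: 6==6 emit, i++,j++
i=1 j=4: 10==10 emit, i++,j++
i=2 j=5: 13<14, i++
i=3 j=5: 16>14, j++
i=3 j=6: 16<17, i++

i=4, j=6, emitted=[6, 10]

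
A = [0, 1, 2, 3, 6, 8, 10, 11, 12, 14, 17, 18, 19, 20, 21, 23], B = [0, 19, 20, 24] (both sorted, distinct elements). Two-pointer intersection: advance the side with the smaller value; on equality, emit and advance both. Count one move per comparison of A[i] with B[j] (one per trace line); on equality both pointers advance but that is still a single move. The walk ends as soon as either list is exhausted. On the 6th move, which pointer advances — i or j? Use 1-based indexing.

i=1 j=1: 0==0 emit, i++,j++
i=2 j=2: 1<19, i++
i=3 j=2: 2<19, i++
i=4 j=2: 3<19, i++
i=5 j=2: 6<19, i++
i=6 j=2: 8<19, i++

i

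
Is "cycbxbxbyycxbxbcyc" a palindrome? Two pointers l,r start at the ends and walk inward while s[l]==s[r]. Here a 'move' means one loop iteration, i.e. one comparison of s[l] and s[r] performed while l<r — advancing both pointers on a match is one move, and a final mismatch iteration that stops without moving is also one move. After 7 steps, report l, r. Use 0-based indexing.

[0,17] 'c'=='c' → l++,r--
[1,16] 'y'=='y' → l++,r--
[2,15] 'c'=='c' → l++,r--
[3,14] 'b'=='b' → l++,r--
[4,13] 'x'=='x' → l++,r--
[5,12] 'b'=='b' → l++,r--
[6,11] 'x'=='x' → l++,r--

l=7, r=10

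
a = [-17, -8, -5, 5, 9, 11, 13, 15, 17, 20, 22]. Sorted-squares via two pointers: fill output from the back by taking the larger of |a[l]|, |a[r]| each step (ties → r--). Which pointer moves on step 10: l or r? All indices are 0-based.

r

l=0 r=10: |-17|<=|22| out[10]=484, r--
l=0 r=9: |-17|<=|20| out[9]=400, r--
l=0 r=8: |-17|<=|17| out[8]=289, r--
l=0 r=7: |-17|>|15| out[7]=289, l++
l=1 r=7: |-8|<=|15| out[6]=225, r--
l=1 r=6: |-8|<=|13| out[5]=169, r--
l=1 r=5: |-8|<=|11| out[4]=121, r--
l=1 r=4: |-8|<=|9| out[3]=81, r--
l=1 r=3: |-8|>|5| out[2]=64, l++
l=2 r=3: |-5|<=|5| out[1]=25, r--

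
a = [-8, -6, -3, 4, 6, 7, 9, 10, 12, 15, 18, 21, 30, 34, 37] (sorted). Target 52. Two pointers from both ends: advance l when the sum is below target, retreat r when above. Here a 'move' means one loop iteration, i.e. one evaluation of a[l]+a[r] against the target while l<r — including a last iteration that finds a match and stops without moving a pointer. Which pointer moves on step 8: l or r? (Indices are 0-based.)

l

[0,14] -8+37=29 <52 → l++
[1,14] -6+37=31 <52 → l++
[2,14] -3+37=34 <52 → l++
[3,14] 4+37=41 <52 → l++
[4,14] 6+37=43 <52 → l++
[5,14] 7+37=44 <52 → l++
[6,14] 9+37=46 <52 → l++
[7,14] 10+37=47 <52 → l++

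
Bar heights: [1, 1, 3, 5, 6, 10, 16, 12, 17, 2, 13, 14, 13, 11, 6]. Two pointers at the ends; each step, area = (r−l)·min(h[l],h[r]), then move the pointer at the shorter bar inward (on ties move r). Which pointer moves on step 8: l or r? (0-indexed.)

l=0 r=14: min(1,6)*14=14 best=14 *, l++
l=1 r=14: min(1,6)*13=13 best=14, l++
l=2 r=14: min(3,6)*12=36 best=36 *, l++
l=3 r=14: min(5,6)*11=55 best=55 *, l++
l=4 r=14: min(6,6)*10=60 best=60 *, r--
l=4 r=13: min(6,11)*9=54 best=60, l++
l=5 r=13: min(10,11)*8=80 best=80 *, l++
l=6 r=13: min(16,11)*7=77 best=80, r--

r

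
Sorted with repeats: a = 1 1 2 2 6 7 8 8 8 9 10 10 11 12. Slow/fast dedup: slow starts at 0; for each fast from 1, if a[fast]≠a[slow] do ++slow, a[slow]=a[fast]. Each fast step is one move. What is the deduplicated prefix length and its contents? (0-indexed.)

(s=0,f=1) a[fast]=1=a[slow] dup → fast++
(s=0,f=2) a[fast]=2≠a[slow]=1 write a[1]=2 → slow++,fast++
(s=1,f=3) a[fast]=2=a[slow] dup → fast++
(s=1,f=4) a[fast]=6≠a[slow]=2 write a[2]=6 → slow++,fast++
(s=2,f=5) a[fast]=7≠a[slow]=6 write a[3]=7 → slow++,fast++
(s=3,f=6) a[fast]=8≠a[slow]=7 write a[4]=8 → slow++,fast++
(s=4,f=7) a[fast]=8=a[slow] dup → fast++
(s=4,f=8) a[fast]=8=a[slow] dup → fast++
(s=4,f=9) a[fast]=9≠a[slow]=8 write a[5]=9 → slow++,fast++
(s=5,f=10) a[fast]=10≠a[slow]=9 write a[6]=10 → slow++,fast++
(s=6,f=11) a[fast]=10=a[slow] dup → fast++
(s=6,f=12) a[fast]=11≠a[slow]=10 write a[7]=11 → slow++,fast++
(s=7,f=13) a[fast]=12≠a[slow]=11 write a[8]=12 → slow++,fast++

length 9; prefix = [1, 2, 6, 7, 8, 9, 10, 11, 12]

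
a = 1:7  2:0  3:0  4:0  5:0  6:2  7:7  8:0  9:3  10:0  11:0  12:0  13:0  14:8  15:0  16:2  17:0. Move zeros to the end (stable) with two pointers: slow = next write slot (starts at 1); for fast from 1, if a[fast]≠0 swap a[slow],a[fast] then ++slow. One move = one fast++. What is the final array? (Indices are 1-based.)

[7, 2, 7, 3, 8, 2, 0, 0, 0, 0, 0, 0, 0, 0, 0, 0, 0]

(s=1,f=1) a[fast]=7≠0 swap→a[1]=7 → slow++,fast++
(s=2,f=2) a[fast]=0 → fast++
(s=2,f=3) a[fast]=0 → fast++
(s=2,f=4) a[fast]=0 → fast++
(s=2,f=5) a[fast]=0 → fast++
(s=2,f=6) a[fast]=2≠0 swap→a[2]=2 → slow++,fast++
(s=3,f=7) a[fast]=7≠0 swap→a[3]=7 → slow++,fast++
(s=4,f=8) a[fast]=0 → fast++
(s=4,f=9) a[fast]=3≠0 swap→a[4]=3 → slow++,fast++
(s=5,f=10) a[fast]=0 → fast++
(s=5,f=11) a[fast]=0 → fast++
(s=5,f=12) a[fast]=0 → fast++
(s=5,f=13) a[fast]=0 → fast++
(s=5,f=14) a[fast]=8≠0 swap→a[5]=8 → slow++,fast++
(s=6,f=15) a[fast]=0 → fast++
(s=6,f=16) a[fast]=2≠0 swap→a[6]=2 → slow++,fast++
(s=7,f=17) a[fast]=0 → fast++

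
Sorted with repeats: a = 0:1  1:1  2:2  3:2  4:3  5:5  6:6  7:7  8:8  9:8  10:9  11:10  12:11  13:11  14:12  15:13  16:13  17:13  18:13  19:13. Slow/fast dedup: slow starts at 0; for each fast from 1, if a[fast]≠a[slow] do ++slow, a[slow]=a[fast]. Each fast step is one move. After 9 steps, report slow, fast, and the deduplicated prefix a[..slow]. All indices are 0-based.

slow=0 fast=1: a[fast]=1=a[slow] dup, fast++
slow=0 fast=2: a[fast]=2≠a[slow]=1 write a[1]=2, slow++,fast++
slow=1 fast=3: a[fast]=2=a[slow] dup, fast++
slow=1 fast=4: a[fast]=3≠a[slow]=2 write a[2]=3, slow++,fast++
slow=2 fast=5: a[fast]=5≠a[slow]=3 write a[3]=5, slow++,fast++
slow=3 fast=6: a[fast]=6≠a[slow]=5 write a[4]=6, slow++,fast++
slow=4 fast=7: a[fast]=7≠a[slow]=6 write a[5]=7, slow++,fast++
slow=5 fast=8: a[fast]=8≠a[slow]=7 write a[6]=8, slow++,fast++
slow=6 fast=9: a[fast]=8=a[slow] dup, fast++

slow=6, fast=10, prefix=[1, 2, 3, 5, 6, 7, 8]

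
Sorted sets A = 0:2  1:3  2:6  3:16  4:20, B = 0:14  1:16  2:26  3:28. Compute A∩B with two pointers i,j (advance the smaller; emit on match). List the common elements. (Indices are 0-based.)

intersection = [16]

i=0 j=0: 2<14, i++
i=1 j=0: 3<14, i++
i=2 j=0: 6<14, i++
i=3 j=0: 16>14, j++
i=3 j=1: 16==16 emit, i++,j++
i=4 j=2: 20<26, i++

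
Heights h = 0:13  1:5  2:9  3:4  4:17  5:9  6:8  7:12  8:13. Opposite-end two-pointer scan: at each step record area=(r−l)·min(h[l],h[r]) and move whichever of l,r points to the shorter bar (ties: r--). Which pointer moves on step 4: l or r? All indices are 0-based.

r

[0,8] min(13,13)*8=104 best=104 * → r--
[0,7] min(13,12)*7=84 best=104 → r--
[0,6] min(13,8)*6=48 best=104 → r--
[0,5] min(13,9)*5=45 best=104 → r--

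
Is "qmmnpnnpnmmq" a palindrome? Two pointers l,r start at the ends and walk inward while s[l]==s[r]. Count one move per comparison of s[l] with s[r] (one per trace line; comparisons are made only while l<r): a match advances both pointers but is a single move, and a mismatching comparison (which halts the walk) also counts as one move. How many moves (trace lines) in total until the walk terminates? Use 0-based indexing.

[0,11] 'q'=='q' → l++,r--
[1,10] 'm'=='m' → l++,r--
[2,9] 'm'=='m' → l++,r--
[3,8] 'n'=='n' → l++,r--
[4,7] 'p'=='p' → l++,r--
[5,6] 'n'=='n' → l++,r--

6 moves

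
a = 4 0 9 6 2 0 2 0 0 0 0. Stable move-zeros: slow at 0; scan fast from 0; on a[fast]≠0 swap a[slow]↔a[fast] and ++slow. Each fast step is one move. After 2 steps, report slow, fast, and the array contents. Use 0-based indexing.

(s=0,f=0) a[fast]=4≠0 swap→a[0]=4 → slow++,fast++
(s=1,f=1) a[fast]=0 → fast++

slow=1, fast=2, a=[4, 0, 9, 6, 2, 0, 2, 0, 0, 0, 0]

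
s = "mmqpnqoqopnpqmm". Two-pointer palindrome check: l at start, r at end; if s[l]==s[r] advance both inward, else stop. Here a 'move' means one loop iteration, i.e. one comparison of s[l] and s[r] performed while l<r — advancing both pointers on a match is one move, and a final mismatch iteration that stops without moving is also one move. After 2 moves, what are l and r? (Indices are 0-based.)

l=2, r=12

[0,14] 'm'=='m' → l++,r--
[1,13] 'm'=='m' → l++,r--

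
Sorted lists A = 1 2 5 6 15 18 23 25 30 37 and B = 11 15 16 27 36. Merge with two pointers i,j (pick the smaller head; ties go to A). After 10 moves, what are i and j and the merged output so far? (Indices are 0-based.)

i=7, j=3, merged so far=[1, 2, 5, 6, 11, 15, 15, 16, 18, 23]

i=0 j=0: A[i]=1<=B[j]=11 take 1, i++
i=1 j=0: A[i]=2<=B[j]=11 take 2, i++
i=2 j=0: A[i]=5<=B[j]=11 take 5, i++
i=3 j=0: A[i]=6<=B[j]=11 take 6, i++
i=4 j=0: A[i]=15>B[j]=11 take 11, j++
i=4 j=1: A[i]=15<=B[j]=15 take 15, i++
i=5 j=1: A[i]=18>B[j]=15 take 15, j++
i=5 j=2: A[i]=18>B[j]=16 take 16, j++
i=5 j=3: A[i]=18<=B[j]=27 take 18, i++
i=6 j=3: A[i]=23<=B[j]=27 take 23, i++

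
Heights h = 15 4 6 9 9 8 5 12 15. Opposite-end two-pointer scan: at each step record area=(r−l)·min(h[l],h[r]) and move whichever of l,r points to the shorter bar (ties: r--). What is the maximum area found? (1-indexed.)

max area = 120

[1,9] min(15,15)*8=120 best=120 * → r--
[1,8] min(15,12)*7=84 best=120 → r--
[1,7] min(15,5)*6=30 best=120 → r--
[1,6] min(15,8)*5=40 best=120 → r--
[1,5] min(15,9)*4=36 best=120 → r--
[1,4] min(15,9)*3=27 best=120 → r--
[1,3] min(15,6)*2=12 best=120 → r--
[1,2] min(15,4)*1=4 best=120 → r--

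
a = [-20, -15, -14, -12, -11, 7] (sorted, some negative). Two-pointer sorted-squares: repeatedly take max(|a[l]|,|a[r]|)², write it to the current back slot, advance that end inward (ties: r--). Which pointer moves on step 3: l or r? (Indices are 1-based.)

[1,6] |-20|>|7| out[6]=400 → l++
[2,6] |-15|>|7| out[5]=225 → l++
[3,6] |-14|>|7| out[4]=196 → l++

l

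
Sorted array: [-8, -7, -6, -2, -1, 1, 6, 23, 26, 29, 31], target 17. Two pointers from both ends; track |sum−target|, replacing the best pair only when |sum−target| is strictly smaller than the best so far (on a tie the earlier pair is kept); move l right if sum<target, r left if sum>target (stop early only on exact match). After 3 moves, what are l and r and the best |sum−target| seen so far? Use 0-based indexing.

l=0, r=7, best |Δ|=1

l=0 r=10: -8+31=23 d=6 *, r--
l=0 r=9: -8+29=21 d=4 *, r--
l=0 r=8: -8+26=18 d=1 *, r--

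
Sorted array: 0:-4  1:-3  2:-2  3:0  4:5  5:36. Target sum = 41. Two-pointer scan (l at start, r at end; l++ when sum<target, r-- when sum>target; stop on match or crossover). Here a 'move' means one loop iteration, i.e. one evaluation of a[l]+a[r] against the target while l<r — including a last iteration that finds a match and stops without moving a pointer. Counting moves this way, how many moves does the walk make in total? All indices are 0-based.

[0,5] -4+36=32 <41 → l++
[1,5] -3+36=33 <41 → l++
[2,5] -2+36=34 <41 → l++
[3,5] 0+36=36 <41 → l++
[4,5] 5+36=41 → found

5 moves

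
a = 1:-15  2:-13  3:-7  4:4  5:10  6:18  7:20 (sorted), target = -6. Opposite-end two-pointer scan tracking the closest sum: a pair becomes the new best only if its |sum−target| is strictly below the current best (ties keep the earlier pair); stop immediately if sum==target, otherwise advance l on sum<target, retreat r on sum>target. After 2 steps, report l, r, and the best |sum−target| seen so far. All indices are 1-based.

l=1, r=5, best |Δ|=9

l=1 r=7: -15+20=5 d=11 *, r--
l=1 r=6: -15+18=3 d=9 *, r--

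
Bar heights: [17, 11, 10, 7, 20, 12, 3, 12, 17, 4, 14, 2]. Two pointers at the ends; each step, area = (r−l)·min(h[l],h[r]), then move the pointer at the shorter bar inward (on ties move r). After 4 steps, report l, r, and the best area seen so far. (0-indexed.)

l=0 r=11: min(17,2)*11=22 best=22 *, r--
l=0 r=10: min(17,14)*10=140 best=140 *, r--
l=0 r=9: min(17,4)*9=36 best=140, r--
l=0 r=8: min(17,17)*8=136 best=140, r--

l=0, r=7, best area=140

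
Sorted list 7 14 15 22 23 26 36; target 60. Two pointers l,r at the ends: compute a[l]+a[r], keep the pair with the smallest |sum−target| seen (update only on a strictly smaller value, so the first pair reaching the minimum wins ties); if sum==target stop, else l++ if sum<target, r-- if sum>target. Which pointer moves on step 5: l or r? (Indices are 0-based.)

l

l=0 r=6: 7+36=43 d=17 *, l++
l=1 r=6: 14+36=50 d=10 *, l++
l=2 r=6: 15+36=51 d=9 *, l++
l=3 r=6: 22+36=58 d=2 *, l++
l=4 r=6: 23+36=59 d=1 *, l++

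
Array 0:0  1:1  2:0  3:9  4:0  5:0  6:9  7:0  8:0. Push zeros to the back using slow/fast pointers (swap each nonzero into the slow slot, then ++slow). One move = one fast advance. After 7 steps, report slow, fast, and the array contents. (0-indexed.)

slow=0 fast=0: a[fast]=0, fast++
slow=0 fast=1: a[fast]=1≠0 swap→a[0]=1, slow++,fast++
slow=1 fast=2: a[fast]=0, fast++
slow=1 fast=3: a[fast]=9≠0 swap→a[1]=9, slow++,fast++
slow=2 fast=4: a[fast]=0, fast++
slow=2 fast=5: a[fast]=0, fast++
slow=2 fast=6: a[fast]=9≠0 swap→a[2]=9, slow++,fast++

slow=3, fast=7, a=[1, 9, 9, 0, 0, 0, 0, 0, 0]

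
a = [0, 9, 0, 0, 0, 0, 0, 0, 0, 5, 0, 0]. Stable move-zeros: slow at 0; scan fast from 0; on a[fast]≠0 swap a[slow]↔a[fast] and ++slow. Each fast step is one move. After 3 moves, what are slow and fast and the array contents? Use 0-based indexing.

slow=0 fast=0: a[fast]=0, fast++
slow=0 fast=1: a[fast]=9≠0 swap→a[0]=9, slow++,fast++
slow=1 fast=2: a[fast]=0, fast++

slow=1, fast=3, a=[9, 0, 0, 0, 0, 0, 0, 0, 0, 5, 0, 0]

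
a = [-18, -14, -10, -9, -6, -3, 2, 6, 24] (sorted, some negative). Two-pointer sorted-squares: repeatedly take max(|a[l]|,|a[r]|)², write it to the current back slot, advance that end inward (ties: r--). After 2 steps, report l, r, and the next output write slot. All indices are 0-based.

l=0 r=8: |-18|<=|24| out[8]=576, r--
l=0 r=7: |-18|>|6| out[7]=324, l++

l=1, r=7, next write slot=6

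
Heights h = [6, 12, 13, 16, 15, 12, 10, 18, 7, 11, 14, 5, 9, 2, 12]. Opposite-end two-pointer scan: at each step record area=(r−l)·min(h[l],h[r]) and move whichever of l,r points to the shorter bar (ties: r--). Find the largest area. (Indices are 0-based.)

max area = 156

l=0 r=14: min(6,12)*14=84 best=84 *, l++
l=1 r=14: min(12,12)*13=156 best=156 *, r--
l=1 r=13: min(12,2)*12=24 best=156, r--
l=1 r=12: min(12,9)*11=99 best=156, r--
l=1 r=11: min(12,5)*10=50 best=156, r--
l=1 r=10: min(12,14)*9=108 best=156, l++
l=2 r=10: min(13,14)*8=104 best=156, l++
l=3 r=10: min(16,14)*7=98 best=156, r--
l=3 r=9: min(16,11)*6=66 best=156, r--
l=3 r=8: min(16,7)*5=35 best=156, r--
l=3 r=7: min(16,18)*4=64 best=156, l++
l=4 r=7: min(15,18)*3=45 best=156, l++
l=5 r=7: min(12,18)*2=24 best=156, l++
l=6 r=7: min(10,18)*1=10 best=156, l++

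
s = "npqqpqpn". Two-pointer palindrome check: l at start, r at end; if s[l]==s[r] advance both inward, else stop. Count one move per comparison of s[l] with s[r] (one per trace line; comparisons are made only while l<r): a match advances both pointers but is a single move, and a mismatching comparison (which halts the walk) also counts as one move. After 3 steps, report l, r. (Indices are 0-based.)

[0,7] 'n'=='n' → l++,r--
[1,6] 'p'=='p' → l++,r--
[2,5] 'q'=='q' → l++,r--

l=3, r=4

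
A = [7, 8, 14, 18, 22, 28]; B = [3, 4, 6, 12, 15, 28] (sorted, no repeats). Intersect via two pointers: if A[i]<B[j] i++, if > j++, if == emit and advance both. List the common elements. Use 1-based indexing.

i=1 j=1: 7>3, j++
i=1 j=2: 7>4, j++
i=1 j=3: 7>6, j++
i=1 j=4: 7<12, i++
i=2 j=4: 8<12, i++
i=3 j=4: 14>12, j++
i=3 j=5: 14<15, i++
i=4 j=5: 18>15, j++
i=4 j=6: 18<28, i++
i=5 j=6: 22<28, i++
i=6 j=6: 28==28 emit, i++,j++

intersection = [28]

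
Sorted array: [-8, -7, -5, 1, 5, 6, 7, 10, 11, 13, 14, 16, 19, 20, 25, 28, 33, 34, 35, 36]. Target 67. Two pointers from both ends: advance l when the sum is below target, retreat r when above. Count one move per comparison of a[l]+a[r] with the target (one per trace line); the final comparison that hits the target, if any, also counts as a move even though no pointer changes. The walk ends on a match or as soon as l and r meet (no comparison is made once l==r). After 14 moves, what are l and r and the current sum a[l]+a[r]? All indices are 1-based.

l=15, r=20, sum=61

l=1 r=20: -8+36=28 <67, l++
l=2 r=20: -7+36=29 <67, l++
l=3 r=20: -5+36=31 <67, l++
l=4 r=20: 1+36=37 <67, l++
l=5 r=20: 5+36=41 <67, l++
l=6 r=20: 6+36=42 <67, l++
l=7 r=20: 7+36=43 <67, l++
l=8 r=20: 10+36=46 <67, l++
l=9 r=20: 11+36=47 <67, l++
l=10 r=20: 13+36=49 <67, l++
l=11 r=20: 14+36=50 <67, l++
l=12 r=20: 16+36=52 <67, l++
l=13 r=20: 19+36=55 <67, l++
l=14 r=20: 20+36=56 <67, l++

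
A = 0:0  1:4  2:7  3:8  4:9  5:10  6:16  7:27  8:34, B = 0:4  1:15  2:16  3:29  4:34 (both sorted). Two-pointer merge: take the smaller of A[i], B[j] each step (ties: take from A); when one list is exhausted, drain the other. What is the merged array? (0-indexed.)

[i=0,j=0] A[i]=0<=B[j]=4 take 0 → i++
[i=1,j=0] A[i]=4<=B[j]=4 take 4 → i++
[i=2,j=0] A[i]=7>B[j]=4 take 4 → j++
[i=2,j=1] A[i]=7<=B[j]=15 take 7 → i++
[i=3,j=1] A[i]=8<=B[j]=15 take 8 → i++
[i=4,j=1] A[i]=9<=B[j]=15 take 9 → i++
[i=5,j=1] A[i]=10<=B[j]=15 take 10 → i++
[i=6,j=1] A[i]=16>B[j]=15 take 15 → j++
[i=6,j=2] A[i]=16<=B[j]=16 take 16 → i++
[i=7,j=2] A[i]=27>B[j]=16 take 16 → j++
[i=7,j=3] A[i]=27<=B[j]=29 take 27 → i++
[i=8,j=3] A[i]=34>B[j]=29 take 29 → j++
[i=8,j=4] A[i]=34<=B[j]=34 take 34 → i++
[i=9,j=4] A done, take B[j]=34 → j++

[0, 4, 4, 7, 8, 9, 10, 15, 16, 16, 27, 29, 34, 34]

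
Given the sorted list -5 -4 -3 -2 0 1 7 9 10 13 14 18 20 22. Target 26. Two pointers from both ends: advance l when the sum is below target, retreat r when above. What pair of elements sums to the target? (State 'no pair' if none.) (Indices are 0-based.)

[0,13] -5+22=17 <26 → l++
[1,13] -4+22=18 <26 → l++
[2,13] -3+22=19 <26 → l++
[3,13] -2+22=20 <26 → l++
[4,13] 0+22=22 <26 → l++
[5,13] 1+22=23 <26 → l++
[6,13] 7+22=29 >26 → r--
[6,12] 7+20=27 >26 → r--
[6,11] 7+18=25 <26 → l++
[7,11] 9+18=27 >26 → r--
[7,10] 9+14=23 <26 → l++
[8,10] 10+14=24 <26 → l++
[9,10] 13+14=27 >26 → r--

no pair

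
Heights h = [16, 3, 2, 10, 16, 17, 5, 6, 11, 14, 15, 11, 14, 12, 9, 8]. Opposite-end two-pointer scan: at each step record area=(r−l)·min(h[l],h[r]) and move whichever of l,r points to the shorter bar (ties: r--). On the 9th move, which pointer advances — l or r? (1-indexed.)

r

[1,16] min(16,8)*15=120 best=120 * → r--
[1,15] min(16,9)*14=126 best=126 * → r--
[1,14] min(16,12)*13=156 best=156 * → r--
[1,13] min(16,14)*12=168 best=168 * → r--
[1,12] min(16,11)*11=121 best=168 → r--
[1,11] min(16,15)*10=150 best=168 → r--
[1,10] min(16,14)*9=126 best=168 → r--
[1,9] min(16,11)*8=88 best=168 → r--
[1,8] min(16,6)*7=42 best=168 → r--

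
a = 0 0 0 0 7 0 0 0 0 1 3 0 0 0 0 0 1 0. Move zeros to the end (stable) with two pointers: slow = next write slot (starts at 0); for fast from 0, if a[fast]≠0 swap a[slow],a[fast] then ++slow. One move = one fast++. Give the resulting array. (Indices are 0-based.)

[7, 1, 3, 1, 0, 0, 0, 0, 0, 0, 0, 0, 0, 0, 0, 0, 0, 0]

slow=0 fast=0: a[fast]=0, fast++
slow=0 fast=1: a[fast]=0, fast++
slow=0 fast=2: a[fast]=0, fast++
slow=0 fast=3: a[fast]=0, fast++
slow=0 fast=4: a[fast]=7≠0 swap→a[0]=7, slow++,fast++
slow=1 fast=5: a[fast]=0, fast++
slow=1 fast=6: a[fast]=0, fast++
slow=1 fast=7: a[fast]=0, fast++
slow=1 fast=8: a[fast]=0, fast++
slow=1 fast=9: a[fast]=1≠0 swap→a[1]=1, slow++,fast++
slow=2 fast=10: a[fast]=3≠0 swap→a[2]=3, slow++,fast++
slow=3 fast=11: a[fast]=0, fast++
slow=3 fast=12: a[fast]=0, fast++
slow=3 fast=13: a[fast]=0, fast++
slow=3 fast=14: a[fast]=0, fast++
slow=3 fast=15: a[fast]=0, fast++
slow=3 fast=16: a[fast]=1≠0 swap→a[3]=1, slow++,fast++
slow=4 fast=17: a[fast]=0, fast++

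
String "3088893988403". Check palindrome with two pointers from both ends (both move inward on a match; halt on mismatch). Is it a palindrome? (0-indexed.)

not a palindrome (mismatch at 2,10)

[0,12] '3'=='3' → l++,r--
[1,11] '0'=='0' → l++,r--
[2,10] '8'!='4' → stop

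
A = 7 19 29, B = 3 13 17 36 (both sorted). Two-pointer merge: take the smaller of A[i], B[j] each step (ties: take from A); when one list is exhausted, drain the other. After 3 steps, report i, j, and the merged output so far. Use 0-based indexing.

i=0 j=0: A[i]=7>B[j]=3 take 3, j++
i=0 j=1: A[i]=7<=B[j]=13 take 7, i++
i=1 j=1: A[i]=19>B[j]=13 take 13, j++

i=1, j=2, merged so far=[3, 7, 13]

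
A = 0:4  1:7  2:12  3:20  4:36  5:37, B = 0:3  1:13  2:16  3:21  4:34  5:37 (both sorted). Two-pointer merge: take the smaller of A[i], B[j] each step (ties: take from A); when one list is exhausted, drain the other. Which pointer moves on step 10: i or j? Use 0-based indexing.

[i=0,j=0] A[i]=4>B[j]=3 take 3 → j++
[i=0,j=1] A[i]=4<=B[j]=13 take 4 → i++
[i=1,j=1] A[i]=7<=B[j]=13 take 7 → i++
[i=2,j=1] A[i]=12<=B[j]=13 take 12 → i++
[i=3,j=1] A[i]=20>B[j]=13 take 13 → j++
[i=3,j=2] A[i]=20>B[j]=16 take 16 → j++
[i=3,j=3] A[i]=20<=B[j]=21 take 20 → i++
[i=4,j=3] A[i]=36>B[j]=21 take 21 → j++
[i=4,j=4] A[i]=36>B[j]=34 take 34 → j++
[i=4,j=5] A[i]=36<=B[j]=37 take 36 → i++

i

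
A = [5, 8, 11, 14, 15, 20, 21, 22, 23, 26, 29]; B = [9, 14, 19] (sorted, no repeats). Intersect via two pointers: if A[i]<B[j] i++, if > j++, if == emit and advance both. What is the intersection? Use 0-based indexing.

[i=0,j=0] 5<9 → i++
[i=1,j=0] 8<9 → i++
[i=2,j=0] 11>9 → j++
[i=2,j=1] 11<14 → i++
[i=3,j=1] 14==14 emit → i++,j++
[i=4,j=2] 15<19 → i++
[i=5,j=2] 20>19 → j++

intersection = [14]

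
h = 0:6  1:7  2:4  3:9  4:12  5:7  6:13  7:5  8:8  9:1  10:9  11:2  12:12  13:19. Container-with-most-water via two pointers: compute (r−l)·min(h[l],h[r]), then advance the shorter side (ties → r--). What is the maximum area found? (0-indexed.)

max area = 108

[0,13] min(6,19)*13=78 best=78 * → l++
[1,13] min(7,19)*12=84 best=84 * → l++
[2,13] min(4,19)*11=44 best=84 → l++
[3,13] min(9,19)*10=90 best=90 * → l++
[4,13] min(12,19)*9=108 best=108 * → l++
[5,13] min(7,19)*8=56 best=108 → l++
[6,13] min(13,19)*7=91 best=108 → l++
[7,13] min(5,19)*6=30 best=108 → l++
[8,13] min(8,19)*5=40 best=108 → l++
[9,13] min(1,19)*4=4 best=108 → l++
[10,13] min(9,19)*3=27 best=108 → l++
[11,13] min(2,19)*2=4 best=108 → l++
[12,13] min(12,19)*1=12 best=108 → l++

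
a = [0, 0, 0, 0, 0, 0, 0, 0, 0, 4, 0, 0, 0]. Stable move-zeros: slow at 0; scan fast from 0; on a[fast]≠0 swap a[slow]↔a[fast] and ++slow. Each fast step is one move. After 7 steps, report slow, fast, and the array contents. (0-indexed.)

slow=0, fast=7, a=[0, 0, 0, 0, 0, 0, 0, 0, 0, 4, 0, 0, 0]

slow=0 fast=0: a[fast]=0, fast++
slow=0 fast=1: a[fast]=0, fast++
slow=0 fast=2: a[fast]=0, fast++
slow=0 fast=3: a[fast]=0, fast++
slow=0 fast=4: a[fast]=0, fast++
slow=0 fast=5: a[fast]=0, fast++
slow=0 fast=6: a[fast]=0, fast++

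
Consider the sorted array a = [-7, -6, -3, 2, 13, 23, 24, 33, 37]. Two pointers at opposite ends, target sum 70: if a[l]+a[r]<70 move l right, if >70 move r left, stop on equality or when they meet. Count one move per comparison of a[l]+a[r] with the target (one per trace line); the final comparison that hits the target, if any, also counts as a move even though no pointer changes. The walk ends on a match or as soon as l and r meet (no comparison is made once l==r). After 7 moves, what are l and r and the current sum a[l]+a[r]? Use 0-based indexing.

[0,8] -7+37=30 <70 → l++
[1,8] -6+37=31 <70 → l++
[2,8] -3+37=34 <70 → l++
[3,8] 2+37=39 <70 → l++
[4,8] 13+37=50 <70 → l++
[5,8] 23+37=60 <70 → l++
[6,8] 24+37=61 <70 → l++

l=7, r=8, sum=70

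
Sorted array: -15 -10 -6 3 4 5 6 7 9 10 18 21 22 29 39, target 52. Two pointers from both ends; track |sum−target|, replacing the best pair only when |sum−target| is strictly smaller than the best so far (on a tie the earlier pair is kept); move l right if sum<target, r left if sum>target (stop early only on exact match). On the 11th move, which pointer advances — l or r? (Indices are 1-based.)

r

l=1 r=15: -15+39=24 d=28 *, l++
l=2 r=15: -10+39=29 d=23 *, l++
l=3 r=15: -6+39=33 d=19 *, l++
l=4 r=15: 3+39=42 d=10 *, l++
l=5 r=15: 4+39=43 d=9 *, l++
l=6 r=15: 5+39=44 d=8 *, l++
l=7 r=15: 6+39=45 d=7 *, l++
l=8 r=15: 7+39=46 d=6 *, l++
l=9 r=15: 9+39=48 d=4 *, l++
l=10 r=15: 10+39=49 d=3 *, l++
l=11 r=15: 18+39=57 d=5, r--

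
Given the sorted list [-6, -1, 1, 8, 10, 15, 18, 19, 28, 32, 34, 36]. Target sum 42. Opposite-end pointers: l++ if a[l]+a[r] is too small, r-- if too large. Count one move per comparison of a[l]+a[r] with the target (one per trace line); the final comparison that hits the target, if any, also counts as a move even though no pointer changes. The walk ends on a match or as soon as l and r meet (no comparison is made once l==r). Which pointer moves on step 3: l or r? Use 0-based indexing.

[0,11] -6+36=30 <42 → l++
[1,11] -1+36=35 <42 → l++
[2,11] 1+36=37 <42 → l++

l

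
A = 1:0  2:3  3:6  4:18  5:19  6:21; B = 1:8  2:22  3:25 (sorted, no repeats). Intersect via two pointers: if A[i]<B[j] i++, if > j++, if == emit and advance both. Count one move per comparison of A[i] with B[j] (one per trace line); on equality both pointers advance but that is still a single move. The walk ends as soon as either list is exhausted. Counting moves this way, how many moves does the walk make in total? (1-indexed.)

i=1 j=1: 0<8, i++
i=2 j=1: 3<8, i++
i=3 j=1: 6<8, i++
i=4 j=1: 18>8, j++
i=4 j=2: 18<22, i++
i=5 j=2: 19<22, i++
i=6 j=2: 21<22, i++

7 moves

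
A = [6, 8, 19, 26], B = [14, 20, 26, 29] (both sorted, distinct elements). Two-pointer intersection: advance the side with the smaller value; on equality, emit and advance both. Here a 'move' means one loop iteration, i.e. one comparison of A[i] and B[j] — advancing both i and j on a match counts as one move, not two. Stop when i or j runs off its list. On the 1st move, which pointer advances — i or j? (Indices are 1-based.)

i

[i=1,j=1] 6<14 → i++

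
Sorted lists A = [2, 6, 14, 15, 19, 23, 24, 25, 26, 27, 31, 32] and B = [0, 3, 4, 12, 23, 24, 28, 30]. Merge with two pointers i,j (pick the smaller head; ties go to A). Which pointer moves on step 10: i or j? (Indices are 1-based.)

i

i=1 j=1: A[i]=2>B[j]=0 take 0, j++
i=1 j=2: A[i]=2<=B[j]=3 take 2, i++
i=2 j=2: A[i]=6>B[j]=3 take 3, j++
i=2 j=3: A[i]=6>B[j]=4 take 4, j++
i=2 j=4: A[i]=6<=B[j]=12 take 6, i++
i=3 j=4: A[i]=14>B[j]=12 take 12, j++
i=3 j=5: A[i]=14<=B[j]=23 take 14, i++
i=4 j=5: A[i]=15<=B[j]=23 take 15, i++
i=5 j=5: A[i]=19<=B[j]=23 take 19, i++
i=6 j=5: A[i]=23<=B[j]=23 take 23, i++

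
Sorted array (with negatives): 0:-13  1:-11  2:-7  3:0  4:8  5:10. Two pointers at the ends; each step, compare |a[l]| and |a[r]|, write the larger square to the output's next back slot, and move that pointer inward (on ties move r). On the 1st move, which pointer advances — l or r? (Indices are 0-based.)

l=0 r=5: |-13|>|10| out[5]=169, l++

l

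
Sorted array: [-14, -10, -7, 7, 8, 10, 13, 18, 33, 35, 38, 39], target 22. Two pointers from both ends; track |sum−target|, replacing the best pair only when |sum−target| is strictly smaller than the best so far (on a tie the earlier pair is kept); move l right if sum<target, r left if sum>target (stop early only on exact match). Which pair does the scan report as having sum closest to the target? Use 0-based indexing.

pair (-14, 35) with sum 21 (|Δ|=1)

l=0 r=11: -14+39=25 d=3 *, r--
l=0 r=10: -14+38=24 d=2 *, r--
l=0 r=9: -14+35=21 d=1 *, l++
l=1 r=9: -10+35=25 d=3, r--
l=1 r=8: -10+33=23 d=1, r--
l=1 r=7: -10+18=8 d=14, l++
l=2 r=7: -7+18=11 d=11, l++
l=3 r=7: 7+18=25 d=3, r--
l=3 r=6: 7+13=20 d=2, l++
l=4 r=6: 8+13=21 d=1, l++
l=5 r=6: 10+13=23 d=1, r--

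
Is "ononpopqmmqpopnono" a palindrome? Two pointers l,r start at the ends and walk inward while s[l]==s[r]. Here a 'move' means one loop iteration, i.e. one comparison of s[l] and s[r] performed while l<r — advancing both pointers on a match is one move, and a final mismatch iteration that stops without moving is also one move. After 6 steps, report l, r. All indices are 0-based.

[0,17] 'o'=='o' → l++,r--
[1,16] 'n'=='n' → l++,r--
[2,15] 'o'=='o' → l++,r--
[3,14] 'n'=='n' → l++,r--
[4,13] 'p'=='p' → l++,r--
[5,12] 'o'=='o' → l++,r--

l=6, r=11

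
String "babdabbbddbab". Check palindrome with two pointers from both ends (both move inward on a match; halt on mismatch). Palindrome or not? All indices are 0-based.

[0,12] 'b'=='b' → l++,r--
[1,11] 'a'=='a' → l++,r--
[2,10] 'b'=='b' → l++,r--
[3,9] 'd'=='d' → l++,r--
[4,8] 'a'!='d' → stop

not a palindrome (mismatch at 4,8)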